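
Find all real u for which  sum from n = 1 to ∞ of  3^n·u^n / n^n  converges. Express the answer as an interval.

Applying the root test, |a_n|^(1/n) = 3/n → 0.
The limit is 0 for every u, so R = ∞.

(−∞, ∞)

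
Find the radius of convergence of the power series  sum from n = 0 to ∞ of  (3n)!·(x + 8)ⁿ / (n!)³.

The ratio of consecutive coefficients is (3n+1)·(3n+2)·(3n+3)/(n+1)³ → 27.
Thus R = 1/(27) = 1/27.

R = 1/27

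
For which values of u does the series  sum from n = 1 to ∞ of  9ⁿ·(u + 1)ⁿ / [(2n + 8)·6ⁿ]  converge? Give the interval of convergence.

[-5/3, -1/3)

Apply the ratio test: |a_{n+1}| / |a_n| = [(2n + 8)/(2(n+1) + 8)] · 9/6, which tends to 3/2 as n → ∞.
Thus R = 1/(3/2) = 2/3.
Endpoint u = -1/3: the terms are asymptotic to a nonzero constant times 1/n, so the series diverges by limit comparison with Σ 1/n.
When u = -5/3, convergence follows from the alternating series test (terms decrease monotonically to 0).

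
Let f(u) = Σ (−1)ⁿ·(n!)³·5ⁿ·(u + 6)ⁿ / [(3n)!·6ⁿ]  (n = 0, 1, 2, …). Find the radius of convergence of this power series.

R = 162/5

The ratio of consecutive coefficients is (n+1)³/[(3n+1)·(3n+2)·(3n+3)] · 5/6 → 5/162.
Convergence for |u + 6| · 5/162 < 1, i.e. |u + 6| < 162/5. So R = 162/5.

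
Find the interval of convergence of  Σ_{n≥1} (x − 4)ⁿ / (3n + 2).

Apply the ratio test: |a_{n+1}| / |a_n| = (3n + 2)/(3(n+1) + 2), which tends to 1 as n → ∞.
So the series converges when |x − 4| < 1 and diverges when |x − 4| > 1; R = 1.
When x = 5, comparison with the harmonic series Σ 1/n shows the series diverges.
Check x = 3: the terms alternate in sign and decrease monotonically to 0 in absolute value (size ~ c/n), so the alternating series test gives convergence.

[3, 5)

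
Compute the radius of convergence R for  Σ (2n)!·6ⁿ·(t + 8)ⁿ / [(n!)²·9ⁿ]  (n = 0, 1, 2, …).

R = 3/8

The ratio of consecutive coefficients is (2n+1)·(2n+2)/(n+1)² · 6/9 → 8/3.
The series converges when 8/3 · |t + 8| < 1, giving R = 3/8.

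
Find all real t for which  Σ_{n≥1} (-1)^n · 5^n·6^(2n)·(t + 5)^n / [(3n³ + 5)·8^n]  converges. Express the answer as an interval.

[-227/45, -223/45]

Ratio test: |a_{n+1}/a_n| = [(3n³ + 5)/(3(n+1)³ + 5)] · 5·36/8 → 45/2 as n → ∞.
Thus R = 1/(45/2) = 2/45.
Check t = -223/45: absolute convergence follows by limit comparison with Σ 1/n³.
When t = -227/45, absolute convergence follows by limit comparison with Σ 1/n³.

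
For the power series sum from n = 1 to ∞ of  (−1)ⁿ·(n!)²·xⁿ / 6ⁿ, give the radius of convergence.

The ratio of consecutive coefficients is (n+1)² · 1/6 → ∞.
Since the ratio → ∞, the series diverges for every x ≠ 0, and R = 0.

R = 0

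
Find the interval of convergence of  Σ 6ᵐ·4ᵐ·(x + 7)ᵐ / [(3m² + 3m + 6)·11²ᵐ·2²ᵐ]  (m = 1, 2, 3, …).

Apply the ratio test: |a_{m+1}| / |a_m| = [(3m² + 3m + 6)/(3(m+1)² + 3(m+1) + 6)] · 6·4/(121·4), which tends to 6/121 as m → ∞.
Thus R = 1/(6/121) = 121/6.
Check x = 79/6: absolute convergence follows by limit comparison with Σ 1/m².
At x = -163/6: absolute convergence follows by limit comparison with Σ 1/m².

[-163/6, 79/6]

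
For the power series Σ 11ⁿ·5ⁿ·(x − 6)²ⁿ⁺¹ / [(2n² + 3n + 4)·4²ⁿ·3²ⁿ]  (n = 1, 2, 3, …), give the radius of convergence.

Apply the ratio test: |a_{n+1}| / |a_n| = [(2n² + 3n + 4)/(2(n+1)² + 3(n+1) + 4)] · 11·5/(16·9), which tends to 55/144 as n → ∞.
Writing y = (x − 6)², the series in y has radius 144/55, so |x − 6| < √(144/55) and R = 12√55/55.

R = 12√55/55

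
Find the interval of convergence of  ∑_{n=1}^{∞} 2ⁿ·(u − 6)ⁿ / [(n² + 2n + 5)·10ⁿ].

Ratio test: |a_{n+1}/a_n| = [(n² + 2n + 5)/((n+1)² + 2(n+1) + 5)] · 2/10 → 1/5 as n → ∞.
The series converges when 1/5 · |u − 6| < 1, giving R = 5.
When u = 11, absolute convergence follows by limit comparison with Σ 1/n².
Endpoint u = 1: the series is dominated by a constant times Σ 1/n², which converges (p = 2 > 1).

[1, 11]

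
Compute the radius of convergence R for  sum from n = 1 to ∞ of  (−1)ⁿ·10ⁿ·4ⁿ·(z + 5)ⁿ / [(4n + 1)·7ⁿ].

Apply the ratio test: |a_{n+1}| / |a_n| = [(4n + 1)/(4(n+1) + 1)] · 10·4/7, which tends to 40/7 as n → ∞.
Hence the series converges for |z + 5| < 1/(40/7) = 7/40, so the radius of convergence is 7/40.

R = 7/40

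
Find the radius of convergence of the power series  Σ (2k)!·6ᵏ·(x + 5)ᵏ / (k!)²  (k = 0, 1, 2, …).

R = 1/24

By the ratio test, |a_{k+1}/a_k| = (2k+1)·(2k+2)/(k+1)² · 6 → 24.
Hence the series converges for |x + 5| < 1/(24) = 1/24, so the radius of convergence is 1/24.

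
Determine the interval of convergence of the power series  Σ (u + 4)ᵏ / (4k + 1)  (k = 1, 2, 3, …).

[-5, -3)

Ratio test: |a_{k+1}/a_k| = (4k + 1)/(4(k+1) + 1) → 1 as k → ∞.
So the series converges when |u + 4| < 1 and diverges when |u + 4| > 1; R = 1.
When u = -3, the terms behave like c/k; limit comparison with the harmonic series gives divergence.
Endpoint u = -5: the terms alternate in sign and decrease monotonically to 0 in absolute value (size ~ c/k), so the alternating series test gives convergence.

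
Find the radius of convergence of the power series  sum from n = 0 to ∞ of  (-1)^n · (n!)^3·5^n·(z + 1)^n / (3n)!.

The ratio of consecutive coefficients is (n+1)³/[(3n+1)·(3n+2)·(3n+3)] · 5 → 5/27.
The series converges when 5/27 · |z + 1| < 1, giving R = 27/5.

R = 27/5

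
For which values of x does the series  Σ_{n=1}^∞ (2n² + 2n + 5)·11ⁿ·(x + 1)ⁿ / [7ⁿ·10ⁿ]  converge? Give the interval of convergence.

(-81/11, 59/11)

By the ratio test, |a_{n+1}/a_n| = [(2(n+1)² + 2(n+1) + 5)/(2n² + 2n + 5)] · 11/(7·10) → 11/70.
Thus R = 1/(11/70) = 70/11.
Check x = 59/11: the n-th term does not approach 0; divergence by the term test.
At x = -81/11: the terms do not tend to 0, so the series diverges.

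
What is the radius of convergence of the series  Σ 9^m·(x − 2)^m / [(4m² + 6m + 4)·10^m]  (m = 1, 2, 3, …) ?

R = 10/9

The ratio of consecutive coefficients is [(4m² + 6m + 4)/(4(m+1)² + 6(m+1) + 4)] · 9/10 → 9/10.
Convergence for |x − 2| · 9/10 < 1, i.e. |x − 2| < 10/9. So R = 10/9.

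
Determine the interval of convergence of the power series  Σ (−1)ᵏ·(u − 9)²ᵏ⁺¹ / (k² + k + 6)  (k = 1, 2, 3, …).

[8, 10]

The ratio of consecutive coefficients is (k² + k + 6)/((k+1)² + (k+1) + 6) → 1.
Since the exponent of (u − 9) increases by 2 each term, convergence requires |u − 9|² < 1, hence R = 1.
When u = 10, the series is dominated by a constant times Σ 1/k², which converges (p = 2 > 1).
At u = 8: absolute convergence follows by limit comparison with Σ 1/k².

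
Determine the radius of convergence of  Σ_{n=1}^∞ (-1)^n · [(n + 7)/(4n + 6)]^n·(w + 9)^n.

R = 4

Applying the root test, |a_n|^(1/n) = (n + 7)/(4n + 6) → 1/4.
Convergence for |w + 9| · 1/4 < 1, i.e. |w + 9| < 4. So R = 4.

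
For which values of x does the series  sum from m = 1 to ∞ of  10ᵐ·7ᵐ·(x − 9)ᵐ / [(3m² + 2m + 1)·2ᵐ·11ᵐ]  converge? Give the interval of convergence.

[304/35, 326/35]

Ratio test: |a_{m+1}/a_m| = [(3m² + 2m + 1)/(3(m+1)² + 2(m+1) + 1)] · 10·7/(2·11) → 35/11 as m → ∞.
The series converges when 35/11 · |x − 9| < 1, giving R = 11/35.
When x = 326/35, absolute convergence follows by limit comparison with Σ 1/m².
Check x = 304/35: absolute convergence follows by limit comparison with Σ 1/m².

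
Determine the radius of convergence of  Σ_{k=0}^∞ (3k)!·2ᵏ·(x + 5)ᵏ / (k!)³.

R = 1/54

Apply the ratio test: |a_{k+1}| / |a_k| = (3k+1)·(3k+2)·(3k+3)/(k+1)³ · 2, which tends to 54 as k → ∞.
Thus R = 1/(54) = 1/54.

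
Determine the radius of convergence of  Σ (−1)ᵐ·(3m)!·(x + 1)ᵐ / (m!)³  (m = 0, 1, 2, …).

Ratio test: |a_{m+1}/a_m| = (3m+1)·(3m+2)·(3m+3)/(m+1)³ → 27 as m → ∞.
Convergence for |x + 1| · 27 < 1, i.e. |x + 1| < 1/27. So R = 1/27.

R = 1/27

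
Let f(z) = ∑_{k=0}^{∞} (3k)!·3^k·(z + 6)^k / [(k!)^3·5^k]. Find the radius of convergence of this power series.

Apply the ratio test: |a_{k+1}| / |a_k| = (3k+1)·(3k+2)·(3k+3)/(k+1)³ · 3/5, which tends to 81/5 as k → ∞.
Convergence for |z + 6| · 81/5 < 1, i.e. |z + 6| < 5/81. So R = 5/81.

R = 5/81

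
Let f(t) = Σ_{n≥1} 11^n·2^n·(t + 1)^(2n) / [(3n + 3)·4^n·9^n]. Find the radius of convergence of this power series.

R = 3√22/11

Apply the ratio test: |a_{n+1}| / |a_n| = [(3n + 3)/(3(n+1) + 3)] · 11·2/(4·9), which tends to 11/18 as n → ∞.
Successive powers of (t + 1) differ by 2, so the series converges when |t + 1|² · 11/18 < 1, i.e. |t + 1| < √(18/11). So R = 3√22/11.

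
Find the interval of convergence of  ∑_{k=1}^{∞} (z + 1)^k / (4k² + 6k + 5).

Apply the ratio test: |a_{k+1}| / |a_k| = (4k² + 6k + 5)/(4(k+1)² + 6(k+1) + 5), which tends to 1 as k → ∞.
Hence R = 1.
When z = 0, the series is dominated by a constant times Σ 1/k², which converges (p = 2 > 1).
When z = -2, the series is dominated by a constant times Σ 1/k², which converges (p = 2 > 1).

[-2, 0]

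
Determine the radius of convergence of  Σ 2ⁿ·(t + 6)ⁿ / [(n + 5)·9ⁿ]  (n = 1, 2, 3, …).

Ratio test: |a_{n+1}/a_n| = [(n + 5)/((n+1) + 5)] · 2/9 → 2/9 as n → ∞.
Convergence for |t + 6| · 2/9 < 1, i.e. |t + 6| < 9/2. So R = 9/2.

R = 9/2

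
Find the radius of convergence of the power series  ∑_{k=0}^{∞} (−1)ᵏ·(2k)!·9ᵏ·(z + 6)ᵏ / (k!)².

R = 1/36

Apply the ratio test: |a_{k+1}| / |a_k| = (2k+1)·(2k+2)/(k+1)² · 9, which tends to 36 as k → ∞.
The series converges when 36 · |z + 6| < 1, giving R = 1/36.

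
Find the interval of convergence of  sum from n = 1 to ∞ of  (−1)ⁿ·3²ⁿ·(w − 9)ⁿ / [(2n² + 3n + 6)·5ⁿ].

By the ratio test, |a_{n+1}/a_n| = [(2n² + 3n + 6)/(2(n+1)² + 3(n+1) + 6)] · 9/5 → 9/5.
Thus R = 1/(9/5) = 5/9.
Endpoint w = 86/9: the terms are on the order of 1/n², so the series converges absolutely by comparison with the p-series (p = 2 > 1).
Check w = 76/9: the series is dominated by a constant times Σ 1/n², which converges (p = 2 > 1).

[76/9, 86/9]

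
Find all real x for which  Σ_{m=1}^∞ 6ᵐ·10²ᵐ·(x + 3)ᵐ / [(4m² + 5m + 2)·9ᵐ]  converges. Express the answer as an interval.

By the ratio test, |a_{m+1}/a_m| = [(4m² + 5m + 2)/(4(m+1)² + 5(m+1) + 2)] · 6·100/9 → 200/3.
Convergence for |x + 3| · 200/3 < 1, i.e. |x + 3| < 3/200. So R = 3/200.
Check x = -597/200: the terms are on the order of 1/m², so the series converges absolutely by comparison with the p-series (p = 2 > 1).
Endpoint x = -603/200: absolute convergence follows by limit comparison with Σ 1/m².

[-603/200, -597/200]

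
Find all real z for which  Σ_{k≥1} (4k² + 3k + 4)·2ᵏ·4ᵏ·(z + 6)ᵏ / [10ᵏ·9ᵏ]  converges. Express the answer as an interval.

Apply the ratio test: |a_{k+1}| / |a_k| = [(4(k+1)² + 3(k+1) + 4)/(4k² + 3k + 4)] · 2·4/(10·9), which tends to 4/45 as k → ∞.
Hence the series converges for |z + 6| < 1/(4/45) = 45/4, so the radius of convergence is 45/4.
Check z = 21/4: the k-th term does not approach 0; divergence by the term test.
Endpoint z = -69/4: the terms have absolute value of order k², which does not tend to 0, so the series diverges by the divergence test.

(-69/4, 21/4)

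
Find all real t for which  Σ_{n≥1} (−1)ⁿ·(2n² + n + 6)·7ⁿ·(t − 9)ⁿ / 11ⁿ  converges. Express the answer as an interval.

Apply the ratio test: |a_{n+1}| / |a_n| = [(2(n+1)² + (n+1) + 6)/(2n² + n + 6)] · 7/11, which tends to 7/11 as n → ∞.
Convergence for |t − 9| · 7/11 < 1, i.e. |t − 9| < 11/7. So R = 11/7.
Endpoint t = 74/7: the terms do not tend to 0, so the series diverges.
At t = 52/7: the terms have absolute value of order n², which does not tend to 0, so the series diverges by the divergence test.

(52/7, 74/7)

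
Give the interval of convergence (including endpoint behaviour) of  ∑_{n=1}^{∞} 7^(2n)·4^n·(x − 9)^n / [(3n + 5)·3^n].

[1761/196, 1767/196)

Apply the ratio test: |a_{n+1}| / |a_n| = [(3n + 5)/(3(n+1) + 5)] · 49·4/3, which tends to 196/3 as n → ∞.
Convergence for |x − 9| · 196/3 < 1, i.e. |x − 9| < 3/196. So R = 3/196.
Check x = 1767/196: comparison with the harmonic series Σ 1/n shows the series diverges.
At x = 1761/196: convergence follows from the alternating series test (terms decrease monotonically to 0).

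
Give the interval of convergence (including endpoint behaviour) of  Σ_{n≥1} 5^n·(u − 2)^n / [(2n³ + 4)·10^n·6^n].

[-10, 14]

The ratio of consecutive coefficients is [(2n³ + 4)/(2(n+1)³ + 4)] · 5/(10·6) → 1/12.
Thus R = 1/(1/12) = 12.
Endpoint u = 14: absolute convergence follows by limit comparison with Σ 1/n³.
At u = -10: the terms are on the order of 1/n³, so the series converges absolutely by comparison with the p-series (p = 3 > 1).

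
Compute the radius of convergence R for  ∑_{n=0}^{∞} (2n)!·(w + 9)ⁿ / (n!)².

Apply the ratio test: |a_{n+1}| / |a_n| = (2n+1)·(2n+2)/(n+1)², which tends to 4 as n → ∞.
Thus R = 1/(4) = 1/4.

R = 1/4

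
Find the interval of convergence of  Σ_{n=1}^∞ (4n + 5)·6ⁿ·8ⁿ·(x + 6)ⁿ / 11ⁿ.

(-299/48, -277/48)

Ratio test: |a_{n+1}/a_n| = [(4(n+1) + 5)/(4n + 5)] · 6·8/11 → 48/11 as n → ∞.
Thus R = 1/(48/11) = 11/48.
Check x = -277/48: the terms have absolute value of order n, which does not tend to 0, so the series diverges by the divergence test.
Check x = -299/48: the n-th term does not approach 0; divergence by the term test.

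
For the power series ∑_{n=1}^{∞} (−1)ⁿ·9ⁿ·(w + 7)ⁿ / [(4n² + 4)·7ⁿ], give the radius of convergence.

R = 7/9

By the ratio test, |a_{n+1}/a_n| = [(4n² + 4)/(4(n+1)² + 4)] · 9/7 → 9/7.
Hence the series converges for |w + 7| < 1/(9/7) = 7/9, so the radius of convergence is 7/9.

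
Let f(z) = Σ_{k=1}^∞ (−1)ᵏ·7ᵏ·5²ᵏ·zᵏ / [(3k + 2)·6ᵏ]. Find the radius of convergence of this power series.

The ratio of consecutive coefficients is [(3k + 2)/(3(k+1) + 2)] · 7·25/6 → 175/6.
The series converges when 175/6 · |z| < 1, giving R = 6/175.

R = 6/175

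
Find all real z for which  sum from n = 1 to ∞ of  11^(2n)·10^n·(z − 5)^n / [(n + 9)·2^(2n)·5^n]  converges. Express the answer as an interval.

[603/121, 607/121)

The ratio of consecutive coefficients is [(n + 9)/((n+1) + 9)] · 121·10/(4·5) → 121/2.
The series converges when 121/2 · |z − 5| < 1, giving R = 2/121.
When z = 607/121, the terms are asymptotic to a nonzero constant times 1/n, so the series diverges by limit comparison with Σ 1/n.
At z = 603/121: an alternating series whose terms decrease to 0 in absolute value, so it converges by the Leibniz criterion.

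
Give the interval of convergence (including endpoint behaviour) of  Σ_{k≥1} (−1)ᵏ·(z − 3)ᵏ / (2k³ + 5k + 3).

Ratio test: |a_{k+1}/a_k| = (2k³ + 5k + 3)/(2(k+1)³ + 5(k+1) + 3) → 1 as k → ∞.
So the series converges when |z − 3| < 1 and diverges when |z − 3| > 1; R = 1.
Check z = 4: the series is dominated by a constant times Σ 1/k³, which converges (p = 3 > 1).
When z = 2, absolute convergence follows by limit comparison with Σ 1/k³.

[2, 4]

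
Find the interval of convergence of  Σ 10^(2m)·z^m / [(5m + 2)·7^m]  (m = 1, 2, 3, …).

[-7/100, 7/100)

Apply the ratio test: |a_{m+1}| / |a_m| = [(5m + 2)/(5(m+1) + 2)] · 100/7, which tends to 100/7 as m → ∞.
Thus R = 1/(100/7) = 7/100.
Endpoint z = 7/100: the terms are asymptotic to a nonzero constant times 1/m, so the series diverges by limit comparison with Σ 1/m.
At z = -7/100: an alternating series whose terms decrease to 0 in absolute value, so it converges by the Leibniz criterion.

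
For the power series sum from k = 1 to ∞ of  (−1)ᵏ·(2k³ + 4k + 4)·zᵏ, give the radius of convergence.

By the ratio test, |a_{k+1}/a_k| = (2(k+1)³ + 4(k+1) + 4)/(2k³ + 4k + 4) → 1.
Convergence for |z| < 1, so R = 1.

R = 1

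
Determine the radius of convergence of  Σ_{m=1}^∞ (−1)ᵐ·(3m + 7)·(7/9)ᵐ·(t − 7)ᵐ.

R = 9/7

Apply the ratio test: |a_{m+1}| / |a_m| = [(3(m+1) + 7)/(3m + 7)] · 7/9, which tends to 7/9 as m → ∞.
Convergence for |t − 7| · 7/9 < 1, i.e. |t − 7| < 9/7. So R = 9/7.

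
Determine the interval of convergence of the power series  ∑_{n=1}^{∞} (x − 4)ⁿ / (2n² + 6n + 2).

Apply the ratio test: |a_{n+1}| / |a_n| = (2n² + 6n + 2)/(2(n+1)² + 6(n+1) + 2), which tends to 1 as n → ∞.
Hence R = 1.
Endpoint x = 5: absolute convergence follows by limit comparison with Σ 1/n².
Endpoint x = 3: absolute convergence follows by limit comparison with Σ 1/n².

[3, 5]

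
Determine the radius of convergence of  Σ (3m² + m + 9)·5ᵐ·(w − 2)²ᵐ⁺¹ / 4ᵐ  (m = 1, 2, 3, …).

Apply the ratio test: |a_{m+1}| / |a_m| = [(3(m+1)² + (m+1) + 9)/(3m² + m + 9)] · 5/4, which tends to 5/4 as m → ∞.
Successive powers of (w − 2) differ by 2, so the series converges when |w − 2|² · 5/4 < 1, i.e. |w − 2| < √(4/5). So R = 2√5/5.

R = 2√5/5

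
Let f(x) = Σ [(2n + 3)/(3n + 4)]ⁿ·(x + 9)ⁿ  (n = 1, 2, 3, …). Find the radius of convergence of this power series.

R = 3/2

Root test: |a_n|^(1/n) = (2n + 3)/(3n + 4) → 2/3.
Hence the series converges for |x + 9| < 1/(2/3) = 3/2, so the radius of convergence is 3/2.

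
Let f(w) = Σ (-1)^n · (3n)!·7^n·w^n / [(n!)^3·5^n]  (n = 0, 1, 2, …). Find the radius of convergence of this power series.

By the ratio test, |a_{n+1}/a_n| = (3n+1)·(3n+2)·(3n+3)/(n+1)³ · 7/5 → 189/5.
Thus R = 1/(189/5) = 5/189.

R = 5/189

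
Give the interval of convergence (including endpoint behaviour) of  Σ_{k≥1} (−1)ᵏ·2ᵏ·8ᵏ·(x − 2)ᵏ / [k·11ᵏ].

Ratio test: |a_{k+1}/a_k| = [k/(k+1)] · 2·8/11 → 16/11 as k → ∞.
Thus R = 1/(16/11) = 11/16.
Check x = 43/16: convergence follows from the alternating series test (terms decrease monotonically to 0).
At x = 21/16: the terms are asymptotic to a nonzero constant times 1/k, so the series diverges by limit comparison with Σ 1/k.

(21/16, 43/16]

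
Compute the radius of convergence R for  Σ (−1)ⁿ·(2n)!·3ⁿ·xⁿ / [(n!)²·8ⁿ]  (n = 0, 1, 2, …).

Ratio test: |a_{n+1}/a_n| = (2n+1)·(2n+2)/(n+1)² · 3/8 → 3/2 as n → ∞.
Hence the series converges for |x| < 1/(3/2) = 2/3, so the radius of convergence is 2/3.

R = 2/3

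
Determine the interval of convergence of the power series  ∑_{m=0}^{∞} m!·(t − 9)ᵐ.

By the ratio test, |a_{m+1}/a_m| = (m+1) → ∞.
The terms grow without bound for any (t − 9) ≠ 0, so R = 0 (convergence only at t = 9).

{9}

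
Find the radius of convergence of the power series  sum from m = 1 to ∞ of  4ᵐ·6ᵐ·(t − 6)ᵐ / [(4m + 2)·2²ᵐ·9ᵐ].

Apply the ratio test: |a_{m+1}| / |a_m| = [(4m + 2)/(4(m+1) + 2)] · 4·6/(4·9), which tends to 2/3 as m → ∞.
Hence the series converges for |t − 6| < 1/(2/3) = 3/2, so the radius of convergence is 3/2.

R = 3/2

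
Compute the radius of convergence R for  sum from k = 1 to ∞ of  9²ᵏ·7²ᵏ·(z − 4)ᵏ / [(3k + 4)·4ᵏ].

The ratio of consecutive coefficients is [(3k + 4)/(3(k+1) + 4)] · 81·49/4 → 3969/4.
Hence the series converges for |z − 4| < 1/(3969/4) = 4/3969, so the radius of convergence is 4/3969.

R = 4/3969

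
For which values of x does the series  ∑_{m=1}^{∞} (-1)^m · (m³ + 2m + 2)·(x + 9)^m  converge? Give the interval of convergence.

(-10, -8)

Apply the ratio test: |a_{m+1}| / |a_m| = ((m+1)³ + 2(m+1) + 2)/(m³ + 2m + 2), which tends to 1 as m → ∞.
Hence R = 1.
At x = -8: the terms do not tend to 0, so the series diverges.
Endpoint x = -10: the m-th term does not approach 0; divergence by the term test.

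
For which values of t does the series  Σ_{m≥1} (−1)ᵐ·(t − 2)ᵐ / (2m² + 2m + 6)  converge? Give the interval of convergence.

[1, 3]

Ratio test: |a_{m+1}/a_m| = (2m² + 2m + 6)/(2(m+1)² + 2(m+1) + 6) → 1 as m → ∞.
Convergence for |t − 2| < 1, so R = 1.
Endpoint t = 3: the series is dominated by a constant times Σ 1/m², which converges (p = 2 > 1).
At t = 1: the series is dominated by a constant times Σ 1/m², which converges (p = 2 > 1).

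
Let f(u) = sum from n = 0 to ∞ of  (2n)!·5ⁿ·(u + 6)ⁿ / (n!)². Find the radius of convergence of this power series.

R = 1/20

Ratio test: |a_{n+1}/a_n| = (2n+1)·(2n+2)/(n+1)² · 5 → 20 as n → ∞.
Hence the series converges for |u + 6| < 1/(20) = 1/20, so the radius of convergence is 1/20.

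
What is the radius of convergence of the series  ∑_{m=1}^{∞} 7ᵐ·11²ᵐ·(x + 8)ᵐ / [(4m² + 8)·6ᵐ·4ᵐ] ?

Apply the ratio test: |a_{m+1}| / |a_m| = [(4m² + 8)/(4(m+1)² + 8)] · 7·121/(6·4), which tends to 847/24 as m → ∞.
Convergence for |x + 8| · 847/24 < 1, i.e. |x + 8| < 24/847. So R = 24/847.

R = 24/847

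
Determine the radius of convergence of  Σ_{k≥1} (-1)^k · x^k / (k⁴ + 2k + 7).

R = 1

By the ratio test, |a_{k+1}/a_k| = (k⁴ + 2k + 7)/((k+1)⁴ + 2(k+1) + 7) → 1.
So the series converges when |x| < 1 and diverges when |x| > 1; R = 1.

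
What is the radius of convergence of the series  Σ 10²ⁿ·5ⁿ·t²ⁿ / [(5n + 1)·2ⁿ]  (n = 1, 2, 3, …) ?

Ratio test: |a_{n+1}/a_n| = [(5n + 1)/(5(n+1) + 1)] · 100·5/2 → 250 as n → ∞.
Successive powers of t differ by 2, so the series converges when |t|² · 250 < 1, i.e. |t| < √(1/250). So R = √10/50.

R = √10/50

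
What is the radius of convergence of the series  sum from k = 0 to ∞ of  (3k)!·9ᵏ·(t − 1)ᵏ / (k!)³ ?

The ratio of consecutive coefficients is (3k+1)·(3k+2)·(3k+3)/(k+1)³ · 9 → 243.
Convergence for |t − 1| · 243 < 1, i.e. |t − 1| < 1/243. So R = 1/243.

R = 1/243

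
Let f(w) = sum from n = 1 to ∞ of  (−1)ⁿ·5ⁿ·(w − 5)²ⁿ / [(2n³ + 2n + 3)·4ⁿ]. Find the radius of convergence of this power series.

R = 2√5/5

By the ratio test, |a_{n+1}/a_n| = [(2n³ + 2n + 3)/(2(n+1)³ + 2(n+1) + 3)] · 5/4 → 5/4.
Writing y = (w − 5)², the series in y has radius 4/5, so |w − 5| < √(4/5) and R = 2√5/5.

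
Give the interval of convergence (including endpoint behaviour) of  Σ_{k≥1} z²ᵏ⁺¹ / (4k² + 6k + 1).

[-1, 1]

By the ratio test, |a_{k+1}/a_k| = (4k² + 6k + 1)/(4(k+1)² + 6(k+1) + 1) → 1.
Since the exponent of z increases by 2 each term, convergence requires |z|² < 1, hence R = 1.
At z = 1: the series is dominated by a constant times Σ 1/k², which converges (p = 2 > 1).
Endpoint z = -1: the series is dominated by a constant times Σ 1/k², which converges (p = 2 > 1).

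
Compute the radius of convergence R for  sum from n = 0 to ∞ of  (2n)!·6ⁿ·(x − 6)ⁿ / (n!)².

Apply the ratio test: |a_{n+1}| / |a_n| = (2n+1)·(2n+2)/(n+1)² · 6, which tends to 24 as n → ∞.
Hence the series converges for |x − 6| < 1/(24) = 1/24, so the radius of convergence is 1/24.

R = 1/24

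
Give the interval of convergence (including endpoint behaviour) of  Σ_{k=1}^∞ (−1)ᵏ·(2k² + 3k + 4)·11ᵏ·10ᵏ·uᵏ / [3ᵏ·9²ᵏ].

(-243/110, 243/110)

The ratio of consecutive coefficients is [(2(k+1)² + 3(k+1) + 4)/(2k² + 3k + 4)] · 11·10/(3·81) → 110/243.
Hence the series converges for |u| < 1/(110/243) = 243/110, so the radius of convergence is 243/110.
Check u = 243/110: the terms do not tend to 0, so the series diverges.
Endpoint u = -243/110: the k-th term does not approach 0; divergence by the term test.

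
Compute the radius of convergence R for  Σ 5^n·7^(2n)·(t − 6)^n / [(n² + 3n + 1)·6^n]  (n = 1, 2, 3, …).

Apply the ratio test: |a_{n+1}| / |a_n| = [(n² + 3n + 1)/((n+1)² + 3(n+1) + 1)] · 5·49/6, which tends to 245/6 as n → ∞.
Convergence for |t − 6| · 245/6 < 1, i.e. |t − 6| < 6/245. So R = 6/245.

R = 6/245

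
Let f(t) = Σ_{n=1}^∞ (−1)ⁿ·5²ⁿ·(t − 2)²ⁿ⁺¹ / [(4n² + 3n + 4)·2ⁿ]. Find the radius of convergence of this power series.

Ratio test: |a_{n+1}/a_n| = [(4n² + 3n + 4)/(4(n+1)² + 3(n+1) + 4)] · 25/2 → 25/2 as n → ∞.
Successive powers of (t − 2) differ by 2, so the series converges when |t − 2|² · 25/2 < 1, i.e. |t − 2| < √(2/25). So R = √2/5.

R = √2/5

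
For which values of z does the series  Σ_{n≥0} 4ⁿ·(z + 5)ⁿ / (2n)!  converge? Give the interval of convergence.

(−∞, ∞)

Ratio test: |a_{n+1}/a_n| = 4 · 1/[(2n+1)·(2n+2)] → 0 as n → ∞.
The ratio tends to 0 regardless of z, hence R = ∞.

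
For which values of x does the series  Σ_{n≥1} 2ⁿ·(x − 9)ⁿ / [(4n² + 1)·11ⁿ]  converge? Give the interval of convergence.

[7/2, 29/2]

Ratio test: |a_{n+1}/a_n| = [(4n² + 1)/(4(n+1)² + 1)] · 2/11 → 2/11 as n → ∞.
Hence the series converges for |x − 9| < 1/(2/11) = 11/2, so the radius of convergence is 11/2.
When x = 29/2, absolute convergence follows by limit comparison with Σ 1/n².
Endpoint x = 7/2: the terms are on the order of 1/n², so the series converges absolutely by comparison with the p-series (p = 2 > 1).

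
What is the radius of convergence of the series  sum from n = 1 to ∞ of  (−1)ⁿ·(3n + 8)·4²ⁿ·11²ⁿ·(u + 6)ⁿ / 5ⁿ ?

R = 5/1936

Ratio test: |a_{n+1}/a_n| = [(3(n+1) + 8)/(3n + 8)] · 16·121/5 → 1936/5 as n → ∞.
Convergence for |u + 6| · 1936/5 < 1, i.e. |u + 6| < 5/1936. So R = 5/1936.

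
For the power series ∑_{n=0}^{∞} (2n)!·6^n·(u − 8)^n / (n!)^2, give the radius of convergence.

R = 1/24

Apply the ratio test: |a_{n+1}| / |a_n| = (2n+1)·(2n+2)/(n+1)² · 6, which tends to 24 as n → ∞.
Convergence for |u − 8| · 24 < 1, i.e. |u − 8| < 1/24. So R = 1/24.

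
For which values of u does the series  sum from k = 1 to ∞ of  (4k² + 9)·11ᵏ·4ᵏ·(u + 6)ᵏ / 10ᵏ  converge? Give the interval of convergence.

The ratio of consecutive coefficients is [(4(k+1)² + 9)/(4k² + 9)] · 11·4/10 → 22/5.
Thus R = 1/(22/5) = 5/22.
When u = -127/22, the k-th term does not approach 0; divergence by the term test.
At u = -137/22: the terms do not tend to 0, so the series diverges.

(-137/22, -127/22)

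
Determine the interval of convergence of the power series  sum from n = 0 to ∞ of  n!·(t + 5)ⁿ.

Apply the ratio test: |a_{n+1}| / |a_n| = (n+1), which tends to ∞ as n → ∞.
Since the ratio → ∞, the series diverges for every t ≠ -5, and R = 0.

{-5}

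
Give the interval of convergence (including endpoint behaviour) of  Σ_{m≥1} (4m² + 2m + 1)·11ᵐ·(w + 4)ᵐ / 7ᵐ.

(-51/11, -37/11)

By the ratio test, |a_{m+1}/a_m| = [(4(m+1)² + 2(m+1) + 1)/(4m² + 2m + 1)] · 11/7 → 11/7.
The series converges when 11/7 · |w + 4| < 1, giving R = 7/11.
Check w = -37/11: the terms do not tend to 0, so the series diverges.
When w = -51/11, the terms do not tend to 0, so the series diverges.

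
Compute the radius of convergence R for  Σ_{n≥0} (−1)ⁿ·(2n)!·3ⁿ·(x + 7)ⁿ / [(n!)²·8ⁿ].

Ratio test: |a_{n+1}/a_n| = (2n+1)·(2n+2)/(n+1)² · 3/8 → 3/2 as n → ∞.
Convergence for |x + 7| · 3/2 < 1, i.e. |x + 7| < 2/3. So R = 2/3.

R = 2/3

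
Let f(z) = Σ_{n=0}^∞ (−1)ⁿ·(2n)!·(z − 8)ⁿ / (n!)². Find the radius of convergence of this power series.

Apply the ratio test: |a_{n+1}| / |a_n| = (2n+1)·(2n+2)/(n+1)², which tends to 4 as n → ∞.
Hence the series converges for |z − 8| < 1/(4) = 1/4, so the radius of convergence is 1/4.

R = 1/4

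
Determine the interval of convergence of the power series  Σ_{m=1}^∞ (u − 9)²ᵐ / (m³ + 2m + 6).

[8, 10]

By the ratio test, |a_{m+1}/a_m| = (m³ + 2m + 6)/((m+1)³ + 2(m+1) + 6) → 1.
Writing y = (u − 9)², the series in y has radius 1, so |u − 9| < √(1) = 1 and R = 1.
When u = 10, absolute convergence follows by limit comparison with Σ 1/m³.
When u = 8, the terms are on the order of 1/m³, so the series converges absolutely by comparison with the p-series (p = 3 > 1).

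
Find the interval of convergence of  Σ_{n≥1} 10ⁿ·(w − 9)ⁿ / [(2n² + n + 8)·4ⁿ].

[43/5, 47/5]

By the ratio test, |a_{n+1}/a_n| = [(2n² + n + 8)/(2(n+1)² + (n+1) + 8)] · 10/4 → 5/2.
Convergence for |w − 9| · 5/2 < 1, i.e. |w − 9| < 2/5. So R = 2/5.
When w = 47/5, absolute convergence follows by limit comparison with Σ 1/n².
Endpoint w = 43/5: absolute convergence follows by limit comparison with Σ 1/n².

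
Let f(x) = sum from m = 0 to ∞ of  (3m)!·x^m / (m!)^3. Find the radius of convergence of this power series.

Ratio test: |a_{m+1}/a_m| = (3m+1)·(3m+2)·(3m+3)/(m+1)³ → 27 as m → ∞.
Thus R = 1/(27) = 1/27.

R = 1/27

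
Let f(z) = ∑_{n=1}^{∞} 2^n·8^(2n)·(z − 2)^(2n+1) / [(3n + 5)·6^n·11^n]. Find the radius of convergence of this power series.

R = √33/8

The ratio of consecutive coefficients is [(3n + 5)/(3(n+1) + 5)] · 2·64/(6·11) → 64/33.
Writing y = (z − 2)², the series in y has radius 33/64, so |z − 2| < √(33/64) and R = √33/8.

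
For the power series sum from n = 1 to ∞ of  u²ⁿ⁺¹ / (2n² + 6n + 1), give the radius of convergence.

Ratio test: |a_{n+1}/a_n| = (2n² + 6n + 1)/(2(n+1)² + 6(n+1) + 1) → 1 as n → ∞.
Successive powers of u differ by 2, so the series converges when |u|² · 1 < 1, i.e. |u| < √(1) = 1. So R = 1.

R = 1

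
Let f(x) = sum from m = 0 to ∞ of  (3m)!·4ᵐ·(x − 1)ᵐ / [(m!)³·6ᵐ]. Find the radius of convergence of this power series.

R = 1/18

The ratio of consecutive coefficients is (3m+1)·(3m+2)·(3m+3)/(m+1)³ · 4/6 → 18.
Thus R = 1/(18) = 1/18.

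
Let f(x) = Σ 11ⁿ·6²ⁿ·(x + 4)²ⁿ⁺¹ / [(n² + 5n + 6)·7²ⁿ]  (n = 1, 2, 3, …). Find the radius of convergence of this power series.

Apply the ratio test: |a_{n+1}| / |a_n| = [(n² + 5n + 6)/((n+1)² + 5(n+1) + 6)] · 11·36/49, which tends to 396/49 as n → ∞.
Successive powers of (x + 4) differ by 2, so the series converges when |x + 4|² · 396/49 < 1, i.e. |x + 4| < √(49/396). So R = 7√11/66.

R = 7√11/66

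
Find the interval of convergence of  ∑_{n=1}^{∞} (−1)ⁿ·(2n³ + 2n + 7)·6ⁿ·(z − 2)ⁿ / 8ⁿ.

(2/3, 10/3)

By the ratio test, |a_{n+1}/a_n| = [(2(n+1)³ + 2(n+1) + 7)/(2n³ + 2n + 7)] · 6/8 → 3/4.
Thus R = 1/(3/4) = 4/3.
Check z = 10/3: the terms do not tend to 0, so the series diverges.
When z = 2/3, the terms do not tend to 0, so the series diverges.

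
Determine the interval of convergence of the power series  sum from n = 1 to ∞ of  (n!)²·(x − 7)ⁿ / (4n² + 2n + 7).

{7}

By the ratio test, |a_{n+1}/a_n| = (n+1)² · (4n² + 2n + 7)/(4(n+1)² + 2(n+1) + 7) → ∞.
The ratio grows without bound, so the series diverges whenever (x − 7) ≠ 0; it converges only at x = 7. R = 0.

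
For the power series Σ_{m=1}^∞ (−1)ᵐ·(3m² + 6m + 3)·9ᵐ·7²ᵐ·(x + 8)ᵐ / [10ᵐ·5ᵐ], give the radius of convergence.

The ratio of consecutive coefficients is [(3(m+1)² + 6(m+1) + 3)/(3m² + 6m + 3)] · 9·49/(10·5) → 441/50.
Hence the series converges for |x + 8| < 1/(441/50) = 50/441, so the radius of convergence is 50/441.

R = 50/441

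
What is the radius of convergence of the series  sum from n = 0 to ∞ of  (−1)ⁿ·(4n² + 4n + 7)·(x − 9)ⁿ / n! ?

The ratio of consecutive coefficients is (4(n+1)² + 4(n+1) + 7)/(4n² + 4n + 7) · 1/(n+1) → 0.
Since the limit is 0 < 1 for every x, the series converges on all of ℝ and R = ∞.

R = ∞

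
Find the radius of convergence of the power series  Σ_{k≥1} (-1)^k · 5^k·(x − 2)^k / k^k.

By the Cauchy root test, |a_k|^(1/k) = 5/k → 0.
Since the k-th root of |a_k| tends to 0, the series converges for all real x; R = ∞.

R = ∞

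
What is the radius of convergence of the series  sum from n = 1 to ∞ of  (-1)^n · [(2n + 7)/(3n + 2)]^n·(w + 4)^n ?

Applying the root test, |a_n|^(1/n) = (2n + 7)/(3n + 2) → 2/3.
The series converges when 2/3 · |w + 4| < 1, giving R = 3/2.

R = 3/2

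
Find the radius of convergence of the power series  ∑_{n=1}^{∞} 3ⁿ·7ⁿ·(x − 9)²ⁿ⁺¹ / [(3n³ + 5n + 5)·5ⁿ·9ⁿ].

Ratio test: |a_{n+1}/a_n| = [(3n³ + 5n + 5)/(3(n+1)³ + 5(n+1) + 5)] · 3·7/(5·9) → 7/15 as n → ∞.
Since the exponent of (x − 9) increases by 2 each term, convergence requires |x − 9|² < 15/7, hence R = √105/7.

R = √105/7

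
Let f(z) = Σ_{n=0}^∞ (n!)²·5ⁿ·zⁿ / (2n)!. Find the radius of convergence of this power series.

Ratio test: |a_{n+1}/a_n| = (n+1)²/[(2n+1)·(2n+2)] · 5 → 5/4 as n → ∞.
Thus R = 1/(5/4) = 4/5.

R = 4/5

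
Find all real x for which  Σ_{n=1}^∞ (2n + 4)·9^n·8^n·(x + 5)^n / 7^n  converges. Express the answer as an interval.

(-367/72, -353/72)

Apply the ratio test: |a_{n+1}| / |a_n| = [(2(n+1) + 4)/(2n + 4)] · 9·8/7, which tends to 72/7 as n → ∞.
Thus R = 1/(72/7) = 7/72.
At x = -353/72: the terms have absolute value of order n, which does not tend to 0, so the series diverges by the divergence test.
When x = -367/72, the n-th term does not approach 0; divergence by the term test.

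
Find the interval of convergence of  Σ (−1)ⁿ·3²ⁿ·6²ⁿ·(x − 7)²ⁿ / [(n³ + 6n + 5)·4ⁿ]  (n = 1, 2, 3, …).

The ratio of consecutive coefficients is [(n³ + 6n + 5)/((n+1)³ + 6(n+1) + 5)] · 9·36/4 → 81.
Writing y = (x − 7)², the series in y has radius 1/81, so |x − 7| < √(1/81) = 1/9 and R = 1/9.
Endpoint x = 64/9: the terms are on the order of 1/n³, so the series converges absolutely by comparison with the p-series (p = 3 > 1).
Endpoint x = 62/9: absolute convergence follows by limit comparison with Σ 1/n³.

[62/9, 64/9]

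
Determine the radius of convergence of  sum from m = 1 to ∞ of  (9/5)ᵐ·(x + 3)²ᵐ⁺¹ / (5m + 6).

Apply the ratio test: |a_{m+1}| / |a_m| = [(5m + 6)/(5(m+1) + 6)] · 9/5, which tends to 9/5 as m → ∞.
Since the exponent of (x + 3) increases by 2 each term, convergence requires |x + 3|² < 5/9, hence R = √5/3.

R = √5/3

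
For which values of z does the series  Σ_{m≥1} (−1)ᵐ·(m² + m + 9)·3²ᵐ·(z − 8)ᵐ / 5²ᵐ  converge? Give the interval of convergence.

(47/9, 97/9)

Ratio test: |a_{m+1}/a_m| = [((m+1)² + (m+1) + 9)/(m² + m + 9)] · 9/25 → 9/25 as m → ∞.
Thus R = 1/(9/25) = 25/9.
Check z = 97/9: the m-th term does not approach 0; divergence by the term test.
When z = 47/9, the m-th term does not approach 0; divergence by the term test.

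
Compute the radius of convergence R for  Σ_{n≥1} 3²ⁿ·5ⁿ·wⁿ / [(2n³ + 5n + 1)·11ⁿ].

Apply the ratio test: |a_{n+1}| / |a_n| = [(2n³ + 5n + 1)/(2(n+1)³ + 5(n+1) + 1)] · 9·5/11, which tends to 45/11 as n → ∞.
Thus R = 1/(45/11) = 11/45.

R = 11/45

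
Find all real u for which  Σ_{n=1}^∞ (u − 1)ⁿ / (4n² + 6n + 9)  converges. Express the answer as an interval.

By the ratio test, |a_{n+1}/a_n| = (4n² + 6n + 9)/(4(n+1)² + 6(n+1) + 9) → 1.
So the series converges when |u − 1| < 1 and diverges when |u − 1| > 1; R = 1.
Endpoint u = 2: the terms are on the order of 1/n², so the series converges absolutely by comparison with the p-series (p = 2 > 1).
Check u = 0: absolute convergence follows by limit comparison with Σ 1/n².

[0, 2]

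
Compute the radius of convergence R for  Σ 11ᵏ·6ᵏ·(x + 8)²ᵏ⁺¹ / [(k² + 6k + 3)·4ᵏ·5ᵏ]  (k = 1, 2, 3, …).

Apply the ratio test: |a_{k+1}| / |a_k| = [(k² + 6k + 3)/((k+1)² + 6(k+1) + 3)] · 11·6/(4·5), which tends to 33/10 as k → ∞.
Writing y = (x + 8)², the series in y has radius 10/33, so |x + 8| < √(10/33) and R = √330/33.

R = √330/33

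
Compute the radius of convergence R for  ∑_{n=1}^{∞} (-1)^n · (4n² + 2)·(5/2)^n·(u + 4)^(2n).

R = √10/5

By the ratio test, |a_{n+1}/a_n| = [(4(n+1)² + 2)/(4n² + 2)] · 5/2 → 5/2.
Since the exponent of (u + 4) increases by 2 each term, convergence requires |u + 4|² < 2/5, hence R = √10/5.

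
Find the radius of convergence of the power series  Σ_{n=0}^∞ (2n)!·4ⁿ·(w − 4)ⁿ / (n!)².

R = 1/16

The ratio of consecutive coefficients is (2n+1)·(2n+2)/(n+1)² · 4 → 16.
Convergence for |w − 4| · 16 < 1, i.e. |w − 4| < 1/16. So R = 1/16.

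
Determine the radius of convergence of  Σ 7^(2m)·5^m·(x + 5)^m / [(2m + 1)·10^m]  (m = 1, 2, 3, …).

Apply the ratio test: |a_{m+1}| / |a_m| = [(2m + 1)/(2(m+1) + 1)] · 49·5/10, which tends to 49/2 as m → ∞.
Convergence for |x + 5| · 49/2 < 1, i.e. |x + 5| < 2/49. So R = 2/49.

R = 2/49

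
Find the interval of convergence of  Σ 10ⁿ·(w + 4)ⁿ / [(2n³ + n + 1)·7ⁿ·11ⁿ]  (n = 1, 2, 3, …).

[-117/10, 37/10]

Apply the ratio test: |a_{n+1}| / |a_n| = [(2n³ + n + 1)/(2(n+1)³ + (n+1) + 1)] · 10/(7·11), which tends to 10/77 as n → ∞.
Hence the series converges for |w + 4| < 1/(10/77) = 77/10, so the radius of convergence is 77/10.
Endpoint w = 37/10: absolute convergence follows by limit comparison with Σ 1/n³.
When w = -117/10, the series is dominated by a constant times Σ 1/n³, which converges (p = 3 > 1).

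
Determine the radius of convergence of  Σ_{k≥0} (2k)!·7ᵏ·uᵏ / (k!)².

R = 1/28

Apply the ratio test: |a_{k+1}| / |a_k| = (2k+1)·(2k+2)/(k+1)² · 7, which tends to 28 as k → ∞.
Hence the series converges for |u| < 1/(28) = 1/28, so the radius of convergence is 1/28.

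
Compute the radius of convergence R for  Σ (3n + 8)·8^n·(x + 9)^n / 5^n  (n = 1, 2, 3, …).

Ratio test: |a_{n+1}/a_n| = [(3(n+1) + 8)/(3n + 8)] · 8/5 → 8/5 as n → ∞.
Hence the series converges for |x + 9| < 1/(8/5) = 5/8, so the radius of convergence is 5/8.

R = 5/8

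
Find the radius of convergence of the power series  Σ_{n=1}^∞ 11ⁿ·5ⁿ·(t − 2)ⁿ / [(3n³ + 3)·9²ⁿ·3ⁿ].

R = 243/55

Apply the ratio test: |a_{n+1}| / |a_n| = [(3n³ + 3)/(3(n+1)³ + 3)] · 11·5/(81·3), which tends to 55/243 as n → ∞.
Thus R = 1/(55/243) = 243/55.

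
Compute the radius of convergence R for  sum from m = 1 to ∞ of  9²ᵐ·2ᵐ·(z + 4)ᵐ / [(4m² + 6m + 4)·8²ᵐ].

Apply the ratio test: |a_{m+1}| / |a_m| = [(4m² + 6m + 4)/(4(m+1)² + 6(m+1) + 4)] · 81·2/64, which tends to 81/32 as m → ∞.
Thus R = 1/(81/32) = 32/81.

R = 32/81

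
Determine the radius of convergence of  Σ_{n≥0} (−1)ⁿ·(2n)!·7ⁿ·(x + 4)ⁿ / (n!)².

Apply the ratio test: |a_{n+1}| / |a_n| = (2n+1)·(2n+2)/(n+1)² · 7, which tends to 28 as n → ∞.
The series converges when 28 · |x + 4| < 1, giving R = 1/28.

R = 1/28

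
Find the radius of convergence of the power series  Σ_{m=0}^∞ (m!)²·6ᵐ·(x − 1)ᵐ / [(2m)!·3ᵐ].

R = 2

Ratio test: |a_{m+1}/a_m| = (m+1)²/[(2m+1)·(2m+2)] · 6/3 → 1/2 as m → ∞.
Convergence for |x − 1| · 1/2 < 1, i.e. |x − 1| < 2. So R = 2.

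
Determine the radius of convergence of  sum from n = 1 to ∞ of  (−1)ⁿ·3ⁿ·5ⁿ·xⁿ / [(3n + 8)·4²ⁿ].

Ratio test: |a_{n+1}/a_n| = [(3n + 8)/(3(n+1) + 8)] · 3·5/16 → 15/16 as n → ∞.
Thus R = 1/(15/16) = 16/15.

R = 16/15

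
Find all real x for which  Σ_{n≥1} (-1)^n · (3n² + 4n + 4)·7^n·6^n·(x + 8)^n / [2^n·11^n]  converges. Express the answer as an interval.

(-179/21, -157/21)

By the ratio test, |a_{n+1}/a_n| = [(3(n+1)² + 4(n+1) + 4)/(3n² + 4n + 4)] · 7·6/(2·11) → 21/11.
The series converges when 21/11 · |x + 8| < 1, giving R = 11/21.
When x = -157/21, the terms have absolute value of order n², which does not tend to 0, so the series diverges by the divergence test.
When x = -179/21, the terms do not tend to 0, so the series diverges.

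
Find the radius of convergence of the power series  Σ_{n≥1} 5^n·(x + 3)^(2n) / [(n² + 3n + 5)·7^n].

R = √35/5

By the ratio test, |a_{n+1}/a_n| = [(n² + 3n + 5)/((n+1)² + 3(n+1) + 5)] · 5/7 → 5/7.
Successive powers of (x + 3) differ by 2, so the series converges when |x + 3|² · 5/7 < 1, i.e. |x + 3| < √(7/5). So R = √35/5.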